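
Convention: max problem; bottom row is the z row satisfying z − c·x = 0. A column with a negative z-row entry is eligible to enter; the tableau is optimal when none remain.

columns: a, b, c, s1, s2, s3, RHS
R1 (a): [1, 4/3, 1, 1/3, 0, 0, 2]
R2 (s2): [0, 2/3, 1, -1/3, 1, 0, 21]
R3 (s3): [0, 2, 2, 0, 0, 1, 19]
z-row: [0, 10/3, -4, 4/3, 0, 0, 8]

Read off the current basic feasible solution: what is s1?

0

s1 is not in the basis, so in the current basic feasible solution s1 = 0.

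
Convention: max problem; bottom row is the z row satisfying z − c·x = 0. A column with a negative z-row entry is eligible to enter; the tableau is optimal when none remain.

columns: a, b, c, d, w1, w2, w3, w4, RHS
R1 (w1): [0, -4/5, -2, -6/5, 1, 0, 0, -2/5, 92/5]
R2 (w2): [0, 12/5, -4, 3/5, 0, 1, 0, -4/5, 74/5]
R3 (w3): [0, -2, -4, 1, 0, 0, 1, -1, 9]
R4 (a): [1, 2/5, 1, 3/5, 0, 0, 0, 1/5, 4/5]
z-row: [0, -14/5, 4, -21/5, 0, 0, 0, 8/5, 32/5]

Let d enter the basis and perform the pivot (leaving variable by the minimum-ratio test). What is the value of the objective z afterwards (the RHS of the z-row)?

Ratio test on column d — row 1: entry -6/5 ≤ 0; row 2: (74/5)/(3/5) = 74/3; row 3: 9/1 = 9; row 4: (4/5)/(3/5) = 4/3. Minimum is 4/3 at row 4 (a leaves); pivot element 3/5.
Pivot on row 4; the z-row RHS becomes 32/5 − (-21/5)·(4/3) = 12.

12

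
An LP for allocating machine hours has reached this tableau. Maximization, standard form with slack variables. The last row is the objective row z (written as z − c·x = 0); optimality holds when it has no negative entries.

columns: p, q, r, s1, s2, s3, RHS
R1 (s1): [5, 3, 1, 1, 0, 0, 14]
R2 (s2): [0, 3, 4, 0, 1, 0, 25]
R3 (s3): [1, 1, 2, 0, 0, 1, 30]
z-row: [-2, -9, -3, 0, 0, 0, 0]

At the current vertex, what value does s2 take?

s2 is basic (row 2); its value is the RHS of that row, 25.

25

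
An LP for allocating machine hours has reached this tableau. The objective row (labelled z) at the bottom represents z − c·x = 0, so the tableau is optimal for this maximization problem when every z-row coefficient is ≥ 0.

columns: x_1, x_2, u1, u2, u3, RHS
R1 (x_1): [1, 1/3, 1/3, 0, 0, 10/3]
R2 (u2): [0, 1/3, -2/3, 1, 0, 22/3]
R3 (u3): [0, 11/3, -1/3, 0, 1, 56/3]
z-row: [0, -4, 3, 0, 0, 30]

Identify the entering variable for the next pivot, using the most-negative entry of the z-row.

x_2

Negative z-row entries: x_2: -4.
The most negative is -4 in column x_2, so x_2 enters.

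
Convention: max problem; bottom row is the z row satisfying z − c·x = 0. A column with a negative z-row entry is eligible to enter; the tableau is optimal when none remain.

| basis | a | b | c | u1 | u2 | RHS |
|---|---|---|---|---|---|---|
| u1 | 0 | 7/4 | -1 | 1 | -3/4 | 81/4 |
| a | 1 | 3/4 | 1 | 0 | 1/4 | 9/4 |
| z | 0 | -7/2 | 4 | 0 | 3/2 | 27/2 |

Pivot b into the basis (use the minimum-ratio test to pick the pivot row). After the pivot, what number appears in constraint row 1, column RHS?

15

Ratio test on column b — row 1: (81/4)/(7/4) = 81/7; row 2: (9/4)/(3/4) = 3. Minimum is 3 at row 2 (a leaves); pivot element 3/4.
Divide row 2 by 3/4; eliminate column b from the other rows.
Row 1 update in column RHS: 81/4 − (7/4)·3 = 15.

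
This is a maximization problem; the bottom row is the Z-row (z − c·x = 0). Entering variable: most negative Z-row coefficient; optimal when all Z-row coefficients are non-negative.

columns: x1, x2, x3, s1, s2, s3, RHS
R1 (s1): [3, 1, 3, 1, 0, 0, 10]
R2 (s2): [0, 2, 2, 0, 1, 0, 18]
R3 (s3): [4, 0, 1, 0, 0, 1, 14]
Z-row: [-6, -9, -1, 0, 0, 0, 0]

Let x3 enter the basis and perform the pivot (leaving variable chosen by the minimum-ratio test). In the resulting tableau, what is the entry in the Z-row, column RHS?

Ratio test on column x3 — row 1: 10/3 = 10/3; row 2: 18/2 = 9; row 3: 14/1 = 14. Minimum is 10/3 at row 1 (s1 leaves); pivot element 3.
Divide row 1 by 3; eliminate column x3 from the other rows.
Z-row update in column RHS: 0 − (-1)·(10/3) = 10/3.

10/3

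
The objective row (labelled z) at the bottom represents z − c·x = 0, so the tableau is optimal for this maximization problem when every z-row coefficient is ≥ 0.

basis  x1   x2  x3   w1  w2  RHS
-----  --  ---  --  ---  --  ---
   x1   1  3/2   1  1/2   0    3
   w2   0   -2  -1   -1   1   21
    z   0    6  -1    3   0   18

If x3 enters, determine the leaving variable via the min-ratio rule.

Column x3 entries and ratios — x1: 3/1 = 3; w2: -1 ≤ 0, skip.
Smallest ratio is 3 in the row of x1, so x1 leaves.

x1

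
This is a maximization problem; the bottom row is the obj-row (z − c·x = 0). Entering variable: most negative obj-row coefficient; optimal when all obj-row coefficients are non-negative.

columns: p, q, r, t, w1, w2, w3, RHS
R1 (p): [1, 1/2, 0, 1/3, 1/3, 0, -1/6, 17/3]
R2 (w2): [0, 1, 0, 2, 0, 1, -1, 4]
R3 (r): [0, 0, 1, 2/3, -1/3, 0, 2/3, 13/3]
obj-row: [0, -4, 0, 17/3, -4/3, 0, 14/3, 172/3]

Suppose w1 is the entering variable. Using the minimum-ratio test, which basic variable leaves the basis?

p

Column w1 entries and ratios — p: (17/3)/(1/3) = 17; w2: 0 ≤ 0, skip; r: -1/3 ≤ 0, skip.
Smallest ratio is 17 in the row of p, so p leaves.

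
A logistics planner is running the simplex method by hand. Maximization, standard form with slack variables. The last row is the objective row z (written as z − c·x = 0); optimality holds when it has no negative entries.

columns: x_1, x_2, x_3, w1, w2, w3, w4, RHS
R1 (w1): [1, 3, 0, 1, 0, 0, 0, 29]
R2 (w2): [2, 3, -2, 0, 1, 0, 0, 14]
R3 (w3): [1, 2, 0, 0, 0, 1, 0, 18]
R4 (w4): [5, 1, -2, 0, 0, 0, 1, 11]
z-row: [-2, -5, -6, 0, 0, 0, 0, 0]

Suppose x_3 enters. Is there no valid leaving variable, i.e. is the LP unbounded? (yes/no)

yes

Every constraint-row entry in column x_3 is ≤ 0, so increasing x_3 is unbounded.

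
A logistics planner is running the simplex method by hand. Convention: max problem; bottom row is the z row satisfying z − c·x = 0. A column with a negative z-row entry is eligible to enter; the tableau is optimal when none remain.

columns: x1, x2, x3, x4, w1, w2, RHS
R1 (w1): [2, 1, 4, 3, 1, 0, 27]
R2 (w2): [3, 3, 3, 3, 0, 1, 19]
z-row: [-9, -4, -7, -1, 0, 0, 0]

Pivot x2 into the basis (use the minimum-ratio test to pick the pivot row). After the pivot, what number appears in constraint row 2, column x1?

Ratio test on column x2 — row 1: 27/1 = 27; row 2: 19/3 = 19/3. Minimum is 19/3 at row 2 (w2 leaves); pivot element 3.
Divide row 2 by 3; eliminate column x2 from the other rows.
In the new row 2, the x1 entry is the old entry divided by the pivot: 3/3 = 1.

1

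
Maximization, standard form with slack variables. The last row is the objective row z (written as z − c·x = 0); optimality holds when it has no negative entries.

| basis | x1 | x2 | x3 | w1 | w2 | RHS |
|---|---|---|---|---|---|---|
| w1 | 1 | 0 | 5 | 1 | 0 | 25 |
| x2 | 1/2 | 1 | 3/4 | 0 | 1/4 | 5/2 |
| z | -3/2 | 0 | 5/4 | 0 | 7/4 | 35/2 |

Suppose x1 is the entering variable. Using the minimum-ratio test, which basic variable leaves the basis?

x2

Column x1 entries and ratios — w1: 25/1 = 25; x2: (5/2)/(1/2) = 5.
Smallest ratio is 5 in the row of x2, so x2 leaves.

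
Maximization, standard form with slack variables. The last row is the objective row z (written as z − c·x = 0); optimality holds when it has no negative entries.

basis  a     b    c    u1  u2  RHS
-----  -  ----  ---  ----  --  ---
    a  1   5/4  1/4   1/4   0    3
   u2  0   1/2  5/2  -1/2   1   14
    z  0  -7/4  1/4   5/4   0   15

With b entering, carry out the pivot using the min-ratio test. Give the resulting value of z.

Ratio test on column b — row 1: 3/(5/4) = 12/5; row 2: 14/(1/2) = 28. Minimum is 12/5 at row 1 (a leaves); pivot element 5/4.
Pivot on row 1; the z-row RHS becomes 15 − (-7/4)·(12/5) = 96/5.

96/5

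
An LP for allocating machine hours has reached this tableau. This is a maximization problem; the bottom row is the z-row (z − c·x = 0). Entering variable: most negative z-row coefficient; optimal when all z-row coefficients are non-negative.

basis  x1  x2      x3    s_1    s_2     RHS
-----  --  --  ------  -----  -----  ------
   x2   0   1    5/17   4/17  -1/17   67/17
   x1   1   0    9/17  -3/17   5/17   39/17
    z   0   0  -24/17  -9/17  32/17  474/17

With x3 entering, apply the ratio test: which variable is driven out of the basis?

Column x3 entries and ratios — x2: (67/17)/(5/17) = 67/5; x1: (39/17)/(9/17) = 13/3.
Smallest ratio is 13/3 in the row of x1, so x1 leaves.

x1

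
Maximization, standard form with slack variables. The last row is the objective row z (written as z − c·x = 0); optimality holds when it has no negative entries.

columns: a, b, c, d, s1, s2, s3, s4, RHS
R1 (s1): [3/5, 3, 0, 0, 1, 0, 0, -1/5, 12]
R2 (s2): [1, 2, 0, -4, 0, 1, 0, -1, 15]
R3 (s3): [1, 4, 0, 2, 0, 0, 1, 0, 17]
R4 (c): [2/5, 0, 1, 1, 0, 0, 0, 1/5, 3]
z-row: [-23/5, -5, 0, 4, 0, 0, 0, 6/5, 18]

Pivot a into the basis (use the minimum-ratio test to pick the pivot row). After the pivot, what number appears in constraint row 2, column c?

-5/2

Ratio test on column a — row 1: 12/(3/5) = 20; row 2: 15/1 = 15; row 3: 17/1 = 17; row 4: 3/(2/5) = 15/2. Minimum is 15/2 at row 4 (c leaves); pivot element 2/5.
Divide row 4 by 2/5; eliminate column a from the other rows.
Row 2 update in column c: 0 − 1·(5/2) = -5/2.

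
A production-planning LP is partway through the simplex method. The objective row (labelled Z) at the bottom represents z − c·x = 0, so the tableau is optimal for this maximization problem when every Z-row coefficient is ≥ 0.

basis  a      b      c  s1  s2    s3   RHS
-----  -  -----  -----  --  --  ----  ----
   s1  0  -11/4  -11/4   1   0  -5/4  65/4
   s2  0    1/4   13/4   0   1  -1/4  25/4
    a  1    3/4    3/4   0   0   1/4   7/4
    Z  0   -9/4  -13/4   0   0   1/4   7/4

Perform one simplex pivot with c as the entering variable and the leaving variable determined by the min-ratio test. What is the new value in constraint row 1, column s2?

11/13

Ratio test on column c — row 1: entry -11/4 ≤ 0; row 2: (25/4)/(13/4) = 25/13; row 3: (7/4)/(3/4) = 7/3. Minimum is 25/13 at row 2 (s2 leaves); pivot element 13/4.
Divide row 2 by 13/4; eliminate column c from the other rows.
Row 1 update in column s2: 0 − (-11/4)·(4/13) = 11/13.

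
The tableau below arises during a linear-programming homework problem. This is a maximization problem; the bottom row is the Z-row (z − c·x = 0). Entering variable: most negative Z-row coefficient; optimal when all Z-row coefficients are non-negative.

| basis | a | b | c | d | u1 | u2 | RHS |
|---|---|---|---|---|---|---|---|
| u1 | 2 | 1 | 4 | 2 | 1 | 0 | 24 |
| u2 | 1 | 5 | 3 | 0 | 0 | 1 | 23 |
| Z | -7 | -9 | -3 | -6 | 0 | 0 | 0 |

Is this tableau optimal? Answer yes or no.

The Z-row has a negative entry -9 in column b, so it is not optimal.

no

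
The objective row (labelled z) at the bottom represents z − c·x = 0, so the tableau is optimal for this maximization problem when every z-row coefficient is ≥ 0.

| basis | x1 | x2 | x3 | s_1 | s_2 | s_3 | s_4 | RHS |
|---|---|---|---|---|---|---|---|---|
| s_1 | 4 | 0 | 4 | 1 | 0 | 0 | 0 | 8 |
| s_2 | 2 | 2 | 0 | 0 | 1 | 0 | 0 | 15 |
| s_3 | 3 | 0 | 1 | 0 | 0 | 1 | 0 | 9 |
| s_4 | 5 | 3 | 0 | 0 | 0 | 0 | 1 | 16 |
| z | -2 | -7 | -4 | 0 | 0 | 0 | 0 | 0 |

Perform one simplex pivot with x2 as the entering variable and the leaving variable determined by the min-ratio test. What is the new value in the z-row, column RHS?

Ratio test on column x2 — row 1: entry 0 ≤ 0; row 2: 15/2 = 15/2; row 3: entry 0 ≤ 0; row 4: 16/3 = 16/3. Minimum is 16/3 at row 4 (s_4 leaves); pivot element 3.
Divide row 4 by 3; eliminate column x2 from the other rows.
z-row update in column RHS: 0 − (-7)·(16/3) = 112/3.

112/3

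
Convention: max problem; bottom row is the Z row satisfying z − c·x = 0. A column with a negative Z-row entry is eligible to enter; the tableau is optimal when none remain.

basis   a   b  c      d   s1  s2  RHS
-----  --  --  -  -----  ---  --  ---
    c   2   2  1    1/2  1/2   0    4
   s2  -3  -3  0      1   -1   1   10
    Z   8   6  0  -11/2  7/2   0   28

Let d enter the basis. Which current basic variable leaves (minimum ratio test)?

Column d entries and ratios — c: 4/(1/2) = 8; s2: 10/1 = 10.
Smallest ratio is 8 in the row of c, so c leaves.

c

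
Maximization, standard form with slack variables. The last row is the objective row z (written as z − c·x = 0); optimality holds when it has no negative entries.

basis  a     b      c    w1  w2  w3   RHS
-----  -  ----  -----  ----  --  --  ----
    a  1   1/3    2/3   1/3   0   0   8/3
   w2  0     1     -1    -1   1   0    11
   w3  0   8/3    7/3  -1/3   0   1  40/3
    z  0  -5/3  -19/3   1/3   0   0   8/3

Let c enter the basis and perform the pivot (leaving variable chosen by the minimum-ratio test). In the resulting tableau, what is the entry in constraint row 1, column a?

3/2

Ratio test on column c — row 1: (8/3)/(2/3) = 4; row 2: entry -1 ≤ 0; row 3: (40/3)/(7/3) = 40/7. Minimum is 4 at row 1 (a leaves); pivot element 2/3.
Divide row 1 by 2/3; eliminate column c from the other rows.
In the new row 1, the a entry is the old entry divided by the pivot: 1/(2/3) = 3/2.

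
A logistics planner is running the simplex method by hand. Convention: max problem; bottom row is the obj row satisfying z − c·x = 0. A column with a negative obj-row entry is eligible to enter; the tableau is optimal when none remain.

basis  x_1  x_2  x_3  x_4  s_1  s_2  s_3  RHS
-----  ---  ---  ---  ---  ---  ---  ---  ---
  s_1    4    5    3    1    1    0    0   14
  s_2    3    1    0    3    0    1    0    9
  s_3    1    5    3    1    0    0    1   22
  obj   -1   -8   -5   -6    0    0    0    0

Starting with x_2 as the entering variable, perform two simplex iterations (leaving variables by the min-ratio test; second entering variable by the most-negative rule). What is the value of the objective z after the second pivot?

225/7

Ratio test on column x_2 — row 1: 14/5 = 14/5; row 2: 9/1 = 9; row 3: 22/5 = 22/5. Minimum is 14/5 at row 1 (s_1 leaves); pivot element 5.
Pivot on row 1; the obj-row RHS becomes 0 − (-8)·(14/5) = 112/5.
Next entering variable (most negative obj-row entry -22/5): x_4.
Ratio test on column x_4 — row 1: (14/5)/(1/5) = 14; row 2: (31/5)/(14/5) = 31/14; row 3: entry 0 ≤ 0. Minimum is 31/14 at row 2 (s_2 leaves); pivot element 14/5.
After the second pivot the obj-row RHS is 112/5 − (-22/5)·(31/14) = 225/7.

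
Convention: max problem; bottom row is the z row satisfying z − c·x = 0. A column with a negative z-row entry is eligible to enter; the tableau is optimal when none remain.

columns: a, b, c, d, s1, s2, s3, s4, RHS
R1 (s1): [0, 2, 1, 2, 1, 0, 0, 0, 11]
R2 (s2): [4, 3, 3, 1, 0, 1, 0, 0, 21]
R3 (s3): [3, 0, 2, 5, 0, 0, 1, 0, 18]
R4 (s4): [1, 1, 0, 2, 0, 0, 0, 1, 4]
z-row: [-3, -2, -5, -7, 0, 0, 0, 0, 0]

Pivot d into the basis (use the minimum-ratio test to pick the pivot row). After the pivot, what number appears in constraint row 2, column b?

5/2

Ratio test on column d — row 1: 11/2 = 11/2; row 2: 21/1 = 21; row 3: 18/5 = 18/5; row 4: 4/2 = 2. Minimum is 2 at row 4 (s4 leaves); pivot element 2.
Divide row 4 by 2; eliminate column d from the other rows.
Row 2 update in column b: 3 − 1·(1/2) = 5/2.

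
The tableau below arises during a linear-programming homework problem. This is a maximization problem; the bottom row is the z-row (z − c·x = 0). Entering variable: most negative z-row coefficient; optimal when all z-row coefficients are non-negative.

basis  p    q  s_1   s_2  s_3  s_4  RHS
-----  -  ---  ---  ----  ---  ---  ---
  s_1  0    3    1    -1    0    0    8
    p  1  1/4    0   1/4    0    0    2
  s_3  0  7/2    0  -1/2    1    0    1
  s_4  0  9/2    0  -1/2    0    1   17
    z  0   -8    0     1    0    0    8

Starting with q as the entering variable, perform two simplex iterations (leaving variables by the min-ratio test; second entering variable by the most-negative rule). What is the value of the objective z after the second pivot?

Ratio test on column q — row 1: 8/3 = 8/3; row 2: 2/(1/4) = 8; row 3: 1/(7/2) = 2/7; row 4: 17/(9/2) = 34/9. Minimum is 2/7 at row 3 (s_3 leaves); pivot element 7/2.
Pivot on row 3; the z-row RHS becomes 8 − (-8)·(2/7) = 72/7.
Next entering variable (most negative z-row entry -1/7): s_2.
Ratio test on column s_2 — row 1: entry -4/7 ≤ 0; row 2: (27/14)/(2/7) = 27/4; row 3: entry -1/7 ≤ 0; row 4: (110/7)/(1/7) = 110. Minimum is 27/4 at row 2 (p leaves); pivot element 2/7.
After the second pivot the z-row RHS is 72/7 − (-1/7)·(27/4) = 45/4.

45/4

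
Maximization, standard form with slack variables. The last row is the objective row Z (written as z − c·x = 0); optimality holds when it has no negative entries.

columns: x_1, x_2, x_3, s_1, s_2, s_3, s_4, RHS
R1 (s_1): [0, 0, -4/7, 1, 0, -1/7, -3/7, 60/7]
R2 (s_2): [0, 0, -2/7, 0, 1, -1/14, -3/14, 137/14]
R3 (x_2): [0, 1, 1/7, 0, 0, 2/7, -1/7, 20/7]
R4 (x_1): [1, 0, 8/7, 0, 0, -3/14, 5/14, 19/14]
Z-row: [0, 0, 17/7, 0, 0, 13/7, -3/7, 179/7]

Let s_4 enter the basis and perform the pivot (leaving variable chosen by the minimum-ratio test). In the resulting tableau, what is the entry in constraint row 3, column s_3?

Ratio test on column s_4 — row 1: entry -3/7 ≤ 0; row 2: entry -3/14 ≤ 0; row 3: entry -1/7 ≤ 0; row 4: (19/14)/(5/14) = 19/5. Minimum is 19/5 at row 4 (x_1 leaves); pivot element 5/14.
Divide row 4 by 5/14; eliminate column s_4 from the other rows.
Row 3 update in column s_3: 2/7 − (-1/7)·(-3/5) = 1/5.

1/5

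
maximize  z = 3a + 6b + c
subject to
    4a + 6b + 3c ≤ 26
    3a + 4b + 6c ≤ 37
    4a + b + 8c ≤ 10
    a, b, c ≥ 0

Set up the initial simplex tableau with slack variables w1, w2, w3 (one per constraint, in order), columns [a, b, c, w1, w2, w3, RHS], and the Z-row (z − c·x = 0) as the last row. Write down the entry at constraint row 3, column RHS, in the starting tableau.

The RHS of constraint 3 is b_3 = 10.

10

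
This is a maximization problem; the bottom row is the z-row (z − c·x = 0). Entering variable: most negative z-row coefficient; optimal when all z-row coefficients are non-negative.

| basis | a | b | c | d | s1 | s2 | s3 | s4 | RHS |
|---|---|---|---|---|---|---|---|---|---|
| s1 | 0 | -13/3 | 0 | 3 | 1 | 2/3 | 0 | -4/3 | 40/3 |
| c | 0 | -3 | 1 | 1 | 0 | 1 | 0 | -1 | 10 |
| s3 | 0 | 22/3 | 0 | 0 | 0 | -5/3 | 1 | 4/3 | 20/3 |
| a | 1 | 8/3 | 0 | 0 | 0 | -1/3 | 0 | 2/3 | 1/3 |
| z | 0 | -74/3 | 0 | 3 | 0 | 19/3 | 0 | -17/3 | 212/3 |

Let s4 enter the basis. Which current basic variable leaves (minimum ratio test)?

Column s4 entries and ratios — s1: -4/3 ≤ 0, skip; c: -1 ≤ 0, skip; s3: (20/3)/(4/3) = 5; a: (1/3)/(2/3) = 1/2.
Smallest ratio is 1/2 in the row of a, so a leaves.

a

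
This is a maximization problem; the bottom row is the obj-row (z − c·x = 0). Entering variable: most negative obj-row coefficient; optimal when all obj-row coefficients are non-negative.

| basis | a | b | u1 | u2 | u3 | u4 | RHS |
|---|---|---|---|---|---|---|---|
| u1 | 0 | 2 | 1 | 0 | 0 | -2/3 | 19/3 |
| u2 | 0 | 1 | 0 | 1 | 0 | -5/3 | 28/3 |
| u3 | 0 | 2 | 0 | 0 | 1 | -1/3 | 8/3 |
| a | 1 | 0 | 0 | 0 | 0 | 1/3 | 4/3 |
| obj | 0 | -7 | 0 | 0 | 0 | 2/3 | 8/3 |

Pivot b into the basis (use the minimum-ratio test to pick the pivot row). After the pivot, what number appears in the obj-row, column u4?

-1/2

Ratio test on column b — row 1: (19/3)/2 = 19/6; row 2: (28/3)/1 = 28/3; row 3: (8/3)/2 = 4/3; row 4: entry 0 ≤ 0. Minimum is 4/3 at row 3 (u3 leaves); pivot element 2.
Divide row 3 by 2; eliminate column b from the other rows.
obj-row update in column u4: 2/3 − (-7)·(-1/6) = -1/2.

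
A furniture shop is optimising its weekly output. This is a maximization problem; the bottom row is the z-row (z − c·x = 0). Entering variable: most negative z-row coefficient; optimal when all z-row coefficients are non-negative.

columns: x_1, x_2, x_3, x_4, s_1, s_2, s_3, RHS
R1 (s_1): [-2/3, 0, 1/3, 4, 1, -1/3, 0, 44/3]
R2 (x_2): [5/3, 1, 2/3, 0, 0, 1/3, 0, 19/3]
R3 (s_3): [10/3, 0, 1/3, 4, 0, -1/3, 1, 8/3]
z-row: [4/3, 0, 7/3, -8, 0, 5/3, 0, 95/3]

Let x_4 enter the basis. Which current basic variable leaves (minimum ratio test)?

s_3

Column x_4 entries and ratios — s_1: (44/3)/4 = 11/3; x_2: 0 ≤ 0, skip; s_3: (8/3)/4 = 2/3.
Smallest ratio is 2/3 in the row of s_3, so s_3 leaves.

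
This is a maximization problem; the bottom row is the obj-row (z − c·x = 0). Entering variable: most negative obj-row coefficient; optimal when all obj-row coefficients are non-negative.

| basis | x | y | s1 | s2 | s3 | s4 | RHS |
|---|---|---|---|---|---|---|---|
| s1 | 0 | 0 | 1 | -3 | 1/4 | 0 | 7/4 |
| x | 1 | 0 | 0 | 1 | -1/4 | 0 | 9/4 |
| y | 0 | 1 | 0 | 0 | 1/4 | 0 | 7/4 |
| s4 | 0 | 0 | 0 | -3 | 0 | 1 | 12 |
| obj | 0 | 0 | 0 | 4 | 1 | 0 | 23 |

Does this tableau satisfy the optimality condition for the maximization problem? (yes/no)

yes

Every obj-row coefficient is ≥ 0, so the tableau is optimal.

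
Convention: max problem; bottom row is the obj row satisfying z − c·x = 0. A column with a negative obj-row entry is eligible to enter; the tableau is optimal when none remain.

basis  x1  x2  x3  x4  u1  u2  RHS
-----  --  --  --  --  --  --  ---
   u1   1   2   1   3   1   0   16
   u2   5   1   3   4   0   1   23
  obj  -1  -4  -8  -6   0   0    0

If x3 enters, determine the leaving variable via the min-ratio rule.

Column x3 entries and ratios — u1: 16/1 = 16; u2: 23/3 = 23/3.
Smallest ratio is 23/3 in the row of u2, so u2 leaves.

u2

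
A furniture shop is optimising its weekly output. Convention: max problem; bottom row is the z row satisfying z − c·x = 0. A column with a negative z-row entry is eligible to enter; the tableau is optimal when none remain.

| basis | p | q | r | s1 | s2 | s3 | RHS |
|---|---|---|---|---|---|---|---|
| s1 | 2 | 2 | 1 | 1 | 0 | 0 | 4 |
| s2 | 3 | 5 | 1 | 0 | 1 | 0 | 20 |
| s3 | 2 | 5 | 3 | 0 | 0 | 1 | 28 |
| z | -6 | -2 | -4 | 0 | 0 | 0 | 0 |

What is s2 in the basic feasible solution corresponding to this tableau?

20

s2 is basic (row 2); its value is the RHS of that row, 20.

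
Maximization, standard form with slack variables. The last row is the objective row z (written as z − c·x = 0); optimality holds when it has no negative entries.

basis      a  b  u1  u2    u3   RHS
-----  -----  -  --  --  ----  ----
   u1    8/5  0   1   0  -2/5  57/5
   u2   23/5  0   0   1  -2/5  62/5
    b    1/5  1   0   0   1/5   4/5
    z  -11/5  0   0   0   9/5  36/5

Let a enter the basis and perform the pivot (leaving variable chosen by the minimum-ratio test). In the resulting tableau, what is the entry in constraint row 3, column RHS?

6/23

Ratio test on column a — row 1: (57/5)/(8/5) = 57/8; row 2: (62/5)/(23/5) = 62/23; row 3: (4/5)/(1/5) = 4. Minimum is 62/23 at row 2 (u2 leaves); pivot element 23/5.
Divide row 2 by 23/5; eliminate column a from the other rows.
Row 3 update in column RHS: 4/5 − (1/5)·(62/23) = 6/23.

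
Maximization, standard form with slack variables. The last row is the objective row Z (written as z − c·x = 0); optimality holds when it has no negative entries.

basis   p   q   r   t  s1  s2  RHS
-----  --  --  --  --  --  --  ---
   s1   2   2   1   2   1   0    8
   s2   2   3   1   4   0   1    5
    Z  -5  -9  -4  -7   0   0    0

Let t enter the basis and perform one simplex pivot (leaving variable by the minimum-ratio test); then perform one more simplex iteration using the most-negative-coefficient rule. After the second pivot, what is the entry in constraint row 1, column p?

2/3

Ratio test on column t — row 1: 8/2 = 4; row 2: 5/4 = 5/4. Minimum is 5/4 at row 2 (s2 leaves); pivot element 4.
Divide row 2 by 4; eliminate column t from the other rows.
Second iteration: most negative Z-row entry is -15/4 in column q, so q enters.
Ratio test on column q — row 1: (11/2)/(1/2) = 11; row 2: (5/4)/(3/4) = 5/3. Minimum is 5/3 at row 2 (t leaves); pivot element 3/4.
Divide row 2 by 3/4; eliminate column q from the other rows.
After both pivots, the entry at constraint row 1, column p is 2/3.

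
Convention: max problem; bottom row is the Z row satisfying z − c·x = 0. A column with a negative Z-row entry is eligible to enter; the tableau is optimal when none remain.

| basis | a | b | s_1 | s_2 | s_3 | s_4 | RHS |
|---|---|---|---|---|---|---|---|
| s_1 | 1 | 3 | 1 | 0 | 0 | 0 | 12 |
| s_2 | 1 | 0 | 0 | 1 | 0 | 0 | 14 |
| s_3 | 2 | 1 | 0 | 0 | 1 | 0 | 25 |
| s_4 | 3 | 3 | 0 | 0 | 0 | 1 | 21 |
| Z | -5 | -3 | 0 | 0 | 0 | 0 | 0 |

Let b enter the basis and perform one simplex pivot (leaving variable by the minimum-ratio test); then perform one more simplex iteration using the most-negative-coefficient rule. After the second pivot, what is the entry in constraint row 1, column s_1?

Ratio test on column b — row 1: 12/3 = 4; row 2: entry 0 ≤ 0; row 3: 25/1 = 25; row 4: 21/3 = 7. Minimum is 4 at row 1 (s_1 leaves); pivot element 3.
Divide row 1 by 3; eliminate column b from the other rows.
Second iteration: most negative Z-row entry is -4 in column a, so a enters.
Ratio test on column a — row 1: 4/(1/3) = 12; row 2: 14/1 = 14; row 3: 21/(5/3) = 63/5; row 4: 9/2 = 9/2. Minimum is 9/2 at row 4 (s_4 leaves); pivot element 2.
Divide row 4 by 2; eliminate column a from the other rows.
After both pivots, the entry at constraint row 1, column s_1 is 1/2.

1/2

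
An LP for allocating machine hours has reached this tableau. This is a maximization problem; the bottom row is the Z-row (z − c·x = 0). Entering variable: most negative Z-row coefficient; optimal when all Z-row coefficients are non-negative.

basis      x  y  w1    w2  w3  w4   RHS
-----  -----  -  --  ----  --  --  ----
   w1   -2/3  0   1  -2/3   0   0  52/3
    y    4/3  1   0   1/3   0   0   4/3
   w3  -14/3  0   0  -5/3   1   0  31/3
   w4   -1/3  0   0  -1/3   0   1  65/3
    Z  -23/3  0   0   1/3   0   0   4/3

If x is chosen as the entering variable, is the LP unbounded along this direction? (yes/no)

no

Column x has positive entries in row(s) 2, so the ratio test bounds it — not unbounded.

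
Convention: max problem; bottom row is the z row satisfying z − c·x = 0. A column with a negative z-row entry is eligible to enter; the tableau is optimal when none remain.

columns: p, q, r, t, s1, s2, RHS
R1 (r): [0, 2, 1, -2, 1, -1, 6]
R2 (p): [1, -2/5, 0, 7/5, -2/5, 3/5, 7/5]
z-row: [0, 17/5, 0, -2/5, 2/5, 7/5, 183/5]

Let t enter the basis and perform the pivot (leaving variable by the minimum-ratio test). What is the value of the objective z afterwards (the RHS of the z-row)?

Ratio test on column t — row 1: entry -2 ≤ 0; row 2: (7/5)/(7/5) = 1. Minimum is 1 at row 2 (p leaves); pivot element 7/5.
Pivot on row 2; the z-row RHS becomes 183/5 − (-2/5)·1 = 37.

37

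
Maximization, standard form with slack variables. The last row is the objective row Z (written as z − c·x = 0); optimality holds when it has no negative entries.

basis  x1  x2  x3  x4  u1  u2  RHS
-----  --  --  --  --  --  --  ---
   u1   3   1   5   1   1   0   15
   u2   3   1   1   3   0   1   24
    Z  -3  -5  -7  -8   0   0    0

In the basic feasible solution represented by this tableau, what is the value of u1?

15

u1 is basic (row 1); its value is the RHS of that row, 15.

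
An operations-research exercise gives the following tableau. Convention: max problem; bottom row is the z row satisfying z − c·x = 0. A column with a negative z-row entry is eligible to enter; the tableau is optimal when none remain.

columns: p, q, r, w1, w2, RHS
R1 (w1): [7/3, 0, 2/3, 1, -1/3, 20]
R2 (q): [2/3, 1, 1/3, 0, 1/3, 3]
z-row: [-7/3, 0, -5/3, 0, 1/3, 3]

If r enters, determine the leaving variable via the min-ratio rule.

Column r entries and ratios — w1: 20/(2/3) = 30; q: 3/(1/3) = 9.
Smallest ratio is 9 in the row of q, so q leaves.

q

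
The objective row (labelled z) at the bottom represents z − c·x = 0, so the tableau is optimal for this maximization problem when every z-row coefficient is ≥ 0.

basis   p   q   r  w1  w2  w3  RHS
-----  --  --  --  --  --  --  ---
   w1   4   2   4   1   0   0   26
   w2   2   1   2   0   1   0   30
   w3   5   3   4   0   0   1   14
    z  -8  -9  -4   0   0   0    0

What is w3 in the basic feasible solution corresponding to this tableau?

w3 is basic (row 3); its value is the RHS of that row, 14.

14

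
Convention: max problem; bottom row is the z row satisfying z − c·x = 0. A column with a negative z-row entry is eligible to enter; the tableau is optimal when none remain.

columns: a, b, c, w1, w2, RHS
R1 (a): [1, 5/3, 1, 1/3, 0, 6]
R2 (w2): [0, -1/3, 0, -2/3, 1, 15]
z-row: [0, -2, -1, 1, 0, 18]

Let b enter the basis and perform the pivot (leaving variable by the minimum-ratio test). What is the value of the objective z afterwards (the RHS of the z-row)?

Ratio test on column b — row 1: 6/(5/3) = 18/5; row 2: entry -1/3 ≤ 0. Minimum is 18/5 at row 1 (a leaves); pivot element 5/3.
Pivot on row 1; the z-row RHS becomes 18 − (-2)·(18/5) = 126/5.

126/5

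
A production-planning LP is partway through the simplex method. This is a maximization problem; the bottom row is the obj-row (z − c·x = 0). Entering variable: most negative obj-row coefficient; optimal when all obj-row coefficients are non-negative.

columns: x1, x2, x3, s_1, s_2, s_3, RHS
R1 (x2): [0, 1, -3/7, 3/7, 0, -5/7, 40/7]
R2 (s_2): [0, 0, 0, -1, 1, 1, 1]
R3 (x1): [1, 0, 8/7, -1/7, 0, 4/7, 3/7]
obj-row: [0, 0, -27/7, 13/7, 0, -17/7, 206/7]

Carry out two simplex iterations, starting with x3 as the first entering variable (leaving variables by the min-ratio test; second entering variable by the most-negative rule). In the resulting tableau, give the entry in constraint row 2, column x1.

-7/4

Ratio test on column x3 — row 1: entry -3/7 ≤ 0; row 2: entry 0 ≤ 0; row 3: (3/7)/(8/7) = 3/8. Minimum is 3/8 at row 3 (x1 leaves); pivot element 8/7.
Divide row 3 by 8/7; eliminate column x3 from the other rows.
Second iteration: most negative obj-row entry is -1/2 in column s_3, so s_3 enters.
Ratio test on column s_3 — row 1: entry -1/2 ≤ 0; row 2: 1/1 = 1; row 3: (3/8)/(1/2) = 3/4. Minimum is 3/4 at row 3 (x3 leaves); pivot element 1/2.
Divide row 3 by 1/2; eliminate column s_3 from the other rows.
After both pivots, the entry at constraint row 2, column x1 is -7/4.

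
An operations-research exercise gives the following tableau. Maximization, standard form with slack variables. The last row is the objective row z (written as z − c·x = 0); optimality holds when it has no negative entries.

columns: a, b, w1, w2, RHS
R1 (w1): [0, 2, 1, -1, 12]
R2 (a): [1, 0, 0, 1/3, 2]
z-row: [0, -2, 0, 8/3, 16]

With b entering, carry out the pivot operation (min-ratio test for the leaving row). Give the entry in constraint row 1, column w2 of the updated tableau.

Ratio test on column b — row 1: 12/2 = 6; row 2: entry 0 ≤ 0. Minimum is 6 at row 1 (w1 leaves); pivot element 2.
Divide row 1 by 2; eliminate column b from the other rows.
In the new row 1, the w2 entry is the old entry divided by the pivot: (-1)/2 = -1/2.

-1/2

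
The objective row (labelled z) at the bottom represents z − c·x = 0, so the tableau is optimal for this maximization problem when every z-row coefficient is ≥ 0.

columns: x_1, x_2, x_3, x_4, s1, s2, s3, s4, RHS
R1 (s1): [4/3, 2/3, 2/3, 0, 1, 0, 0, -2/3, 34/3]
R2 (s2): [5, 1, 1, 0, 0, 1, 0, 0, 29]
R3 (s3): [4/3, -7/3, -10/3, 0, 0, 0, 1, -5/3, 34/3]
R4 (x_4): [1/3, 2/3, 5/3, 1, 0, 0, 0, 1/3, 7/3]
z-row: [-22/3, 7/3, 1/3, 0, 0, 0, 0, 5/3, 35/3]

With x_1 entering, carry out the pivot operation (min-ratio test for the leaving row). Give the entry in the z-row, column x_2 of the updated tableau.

19/5

Ratio test on column x_1 — row 1: (34/3)/(4/3) = 17/2; row 2: 29/5 = 29/5; row 3: (34/3)/(4/3) = 17/2; row 4: (7/3)/(1/3) = 7. Minimum is 29/5 at row 2 (s2 leaves); pivot element 5.
Divide row 2 by 5; eliminate column x_1 from the other rows.
z-row update in column x_2: 7/3 − (-22/3)·(1/5) = 19/5.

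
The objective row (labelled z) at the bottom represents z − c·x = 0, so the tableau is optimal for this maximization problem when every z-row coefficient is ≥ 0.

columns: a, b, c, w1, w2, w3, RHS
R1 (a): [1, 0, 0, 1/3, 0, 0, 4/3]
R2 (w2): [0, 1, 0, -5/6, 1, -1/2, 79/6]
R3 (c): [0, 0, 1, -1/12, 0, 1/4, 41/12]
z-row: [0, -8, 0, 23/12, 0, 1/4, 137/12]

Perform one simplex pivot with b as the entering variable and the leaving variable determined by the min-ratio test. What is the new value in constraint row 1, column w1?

1/3

Ratio test on column b — row 1: entry 0 ≤ 0; row 2: (79/6)/1 = 79/6; row 3: entry 0 ≤ 0. Minimum is 79/6 at row 2 (w2 leaves); pivot element 1.
Divide row 2 by 1; eliminate column b from the other rows.
Row 1 update in column w1: 1/3 − 0·(-5/6) = 1/3.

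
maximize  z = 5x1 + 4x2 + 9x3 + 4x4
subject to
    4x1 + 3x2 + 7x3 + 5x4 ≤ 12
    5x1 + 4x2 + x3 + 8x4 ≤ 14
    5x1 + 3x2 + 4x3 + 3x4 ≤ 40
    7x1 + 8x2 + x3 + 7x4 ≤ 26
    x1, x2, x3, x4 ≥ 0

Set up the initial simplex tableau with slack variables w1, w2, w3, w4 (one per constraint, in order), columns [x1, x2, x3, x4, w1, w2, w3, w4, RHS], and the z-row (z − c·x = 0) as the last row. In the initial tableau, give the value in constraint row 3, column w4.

0

Slack w4 belongs to constraint 4; its column is the unit vector e_4, so the entry in row 3 is 0.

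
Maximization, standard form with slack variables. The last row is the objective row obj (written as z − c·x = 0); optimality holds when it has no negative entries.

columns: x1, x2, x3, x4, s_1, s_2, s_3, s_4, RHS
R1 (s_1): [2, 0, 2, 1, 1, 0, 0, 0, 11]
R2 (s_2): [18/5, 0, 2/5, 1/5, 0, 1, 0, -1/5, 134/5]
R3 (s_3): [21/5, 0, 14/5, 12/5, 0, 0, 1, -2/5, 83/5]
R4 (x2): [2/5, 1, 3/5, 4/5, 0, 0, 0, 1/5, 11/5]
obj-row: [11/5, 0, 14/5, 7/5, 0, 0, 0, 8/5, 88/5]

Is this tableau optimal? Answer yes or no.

yes

Every obj-row coefficient is ≥ 0, so the tableau is optimal.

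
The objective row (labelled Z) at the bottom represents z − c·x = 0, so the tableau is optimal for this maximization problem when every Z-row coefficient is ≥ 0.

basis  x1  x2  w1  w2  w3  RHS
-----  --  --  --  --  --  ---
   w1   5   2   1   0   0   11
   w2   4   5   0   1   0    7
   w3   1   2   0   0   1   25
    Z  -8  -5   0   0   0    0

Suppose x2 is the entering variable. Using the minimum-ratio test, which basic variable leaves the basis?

Column x2 entries and ratios — w1: 11/2 = 11/2; w2: 7/5 = 7/5; w3: 25/2 = 25/2.
Smallest ratio is 7/5 in the row of w2, so w2 leaves.

w2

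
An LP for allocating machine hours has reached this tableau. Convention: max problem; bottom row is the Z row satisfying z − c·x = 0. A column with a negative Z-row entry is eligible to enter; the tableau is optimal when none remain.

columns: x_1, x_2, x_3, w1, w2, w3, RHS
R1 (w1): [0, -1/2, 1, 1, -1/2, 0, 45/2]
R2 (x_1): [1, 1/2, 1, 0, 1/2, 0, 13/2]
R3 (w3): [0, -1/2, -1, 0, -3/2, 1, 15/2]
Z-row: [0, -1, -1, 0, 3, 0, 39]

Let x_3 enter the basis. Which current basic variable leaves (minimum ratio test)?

Column x_3 entries and ratios — w1: (45/2)/1 = 45/2; x_1: (13/2)/1 = 13/2; w3: -1 ≤ 0, skip.
Smallest ratio is 13/2 in the row of x_1, so x_1 leaves.

x_1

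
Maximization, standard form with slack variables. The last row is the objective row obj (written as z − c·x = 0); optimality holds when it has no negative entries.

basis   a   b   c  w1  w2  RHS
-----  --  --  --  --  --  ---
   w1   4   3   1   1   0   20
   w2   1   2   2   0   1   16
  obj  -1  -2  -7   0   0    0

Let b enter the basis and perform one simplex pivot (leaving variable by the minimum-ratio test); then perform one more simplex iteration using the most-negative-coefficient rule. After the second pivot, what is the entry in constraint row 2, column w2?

3/4

Ratio test on column b — row 1: 20/3 = 20/3; row 2: 16/2 = 8. Minimum is 20/3 at row 1 (w1 leaves); pivot element 3.
Divide row 1 by 3; eliminate column b from the other rows.
Second iteration: most negative obj-row entry is -19/3 in column c, so c enters.
Ratio test on column c — row 1: (20/3)/(1/3) = 20; row 2: (8/3)/(4/3) = 2. Minimum is 2 at row 2 (w2 leaves); pivot element 4/3.
Divide row 2 by 4/3; eliminate column c from the other rows.
After both pivots, the entry at constraint row 2, column w2 is 3/4.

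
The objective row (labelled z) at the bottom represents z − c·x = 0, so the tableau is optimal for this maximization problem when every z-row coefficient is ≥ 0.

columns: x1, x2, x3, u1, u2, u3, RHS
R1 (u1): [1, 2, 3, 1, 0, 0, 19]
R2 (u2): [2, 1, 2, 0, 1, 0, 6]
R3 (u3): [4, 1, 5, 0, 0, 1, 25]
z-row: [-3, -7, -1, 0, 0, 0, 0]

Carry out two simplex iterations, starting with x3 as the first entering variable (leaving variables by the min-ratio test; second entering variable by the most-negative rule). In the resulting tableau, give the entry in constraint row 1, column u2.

-2

Ratio test on column x3 — row 1: 19/3 = 19/3; row 2: 6/2 = 3; row 3: 25/5 = 5. Minimum is 3 at row 2 (u2 leaves); pivot element 2.
Divide row 2 by 2; eliminate column x3 from the other rows.
Second iteration: most negative z-row entry is -13/2 in column x2, so x2 enters.
Ratio test on column x2 — row 1: 10/(1/2) = 20; row 2: 3/(1/2) = 6; row 3: entry -3/2 ≤ 0. Minimum is 6 at row 2 (x3 leaves); pivot element 1/2.
Divide row 2 by 1/2; eliminate column x2 from the other rows.
After both pivots, the entry at constraint row 1, column u2 is -2.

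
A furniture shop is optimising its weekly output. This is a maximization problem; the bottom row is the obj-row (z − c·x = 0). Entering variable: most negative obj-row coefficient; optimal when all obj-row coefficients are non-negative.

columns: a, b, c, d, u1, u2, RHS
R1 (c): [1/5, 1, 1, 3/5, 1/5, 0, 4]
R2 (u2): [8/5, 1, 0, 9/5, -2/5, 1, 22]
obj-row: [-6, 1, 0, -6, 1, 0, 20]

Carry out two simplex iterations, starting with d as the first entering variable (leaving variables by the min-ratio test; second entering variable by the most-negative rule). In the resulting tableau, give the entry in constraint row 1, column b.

Ratio test on column d — row 1: 4/(3/5) = 20/3; row 2: 22/(9/5) = 110/9. Minimum is 20/3 at row 1 (c leaves); pivot element 3/5.
Divide row 1 by 3/5; eliminate column d from the other rows.
Second iteration: most negative obj-row entry is -4 in column a, so a enters.
Ratio test on column a — row 1: (20/3)/(1/3) = 20; row 2: 10/1 = 10. Minimum is 10 at row 2 (u2 leaves); pivot element 1.
Divide row 2 by 1; eliminate column a from the other rows.
After both pivots, the entry at constraint row 1, column b is 7/3.

7/3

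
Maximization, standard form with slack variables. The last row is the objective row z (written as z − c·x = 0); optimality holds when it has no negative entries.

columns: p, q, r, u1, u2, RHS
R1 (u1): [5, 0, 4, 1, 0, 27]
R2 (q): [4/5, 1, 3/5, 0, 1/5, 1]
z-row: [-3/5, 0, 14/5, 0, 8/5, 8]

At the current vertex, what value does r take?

r is not in the basis, so in the current basic feasible solution r = 0.

0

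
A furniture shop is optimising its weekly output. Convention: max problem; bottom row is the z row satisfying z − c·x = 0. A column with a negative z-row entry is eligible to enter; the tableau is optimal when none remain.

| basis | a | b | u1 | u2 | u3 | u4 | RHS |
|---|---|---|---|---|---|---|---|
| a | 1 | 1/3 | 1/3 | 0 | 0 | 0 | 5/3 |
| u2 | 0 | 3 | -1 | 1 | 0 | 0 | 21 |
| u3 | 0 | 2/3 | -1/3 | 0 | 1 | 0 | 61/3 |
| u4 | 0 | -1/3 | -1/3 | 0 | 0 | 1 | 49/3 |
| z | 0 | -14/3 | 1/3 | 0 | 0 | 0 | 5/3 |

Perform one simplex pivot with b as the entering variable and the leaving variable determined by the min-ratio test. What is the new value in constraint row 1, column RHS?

Ratio test on column b — row 1: (5/3)/(1/3) = 5; row 2: 21/3 = 7; row 3: (61/3)/(2/3) = 61/2; row 4: entry -1/3 ≤ 0. Minimum is 5 at row 1 (a leaves); pivot element 1/3.
Divide row 1 by 1/3; eliminate column b from the other rows.
In the new row 1, the RHS entry is the old entry divided by the pivot: (5/3)/(1/3) = 5.

5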